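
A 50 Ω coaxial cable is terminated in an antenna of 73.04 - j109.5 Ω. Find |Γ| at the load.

Γ = (Z_L − Z_0)/(Z_L + Z_0) = (23.04 − j109.5)/(123 − j109.5)
|Γ| = 112/165

|Γ| ≈ 0.679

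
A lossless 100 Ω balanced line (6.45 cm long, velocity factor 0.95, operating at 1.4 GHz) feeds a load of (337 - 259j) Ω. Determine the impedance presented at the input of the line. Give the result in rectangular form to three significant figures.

Z_in ≈ 25.3 + j60.8 Ω

λ = v/f = 0.95·c / 1.4 GHz = 0.204 m
βl = 2π·l/λ = 2π × 0.317 = 114°
tan(βl) = tan(114°) = -2.24
Z_in = Z_0·(Z_L + jZ_0·tanβl)/(Z_0 + jZ_L·tanβl)
     = 100·(337 − j483)/(-480 − j755)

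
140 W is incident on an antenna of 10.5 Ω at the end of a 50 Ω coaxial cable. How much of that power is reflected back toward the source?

P_reflected ≈ 59.7 W

Γ = (10.5 − 50)/(10.5 + 50) = -0.653
|Γ|² = 0.426
P_refl = |Γ|²·P_inc = 59.7 W, P_del = (1 − |Γ|²)·P_inc = 80.3 W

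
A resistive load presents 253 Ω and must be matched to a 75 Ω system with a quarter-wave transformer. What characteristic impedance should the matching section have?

Z_qwt = √(Z_0·R_L) = √(75 × 253) = √18980

Z_qwt ≈ 138 Ω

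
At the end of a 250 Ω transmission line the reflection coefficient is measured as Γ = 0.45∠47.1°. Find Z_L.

Z_L ≈ 338 + j279 Ω

Z_L = Z_0·(1 + Γ)/(1 − Γ) = 250·(1.31 + j0.33)/(0.694 − j0.33)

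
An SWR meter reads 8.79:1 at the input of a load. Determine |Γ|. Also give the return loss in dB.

|Γ| ≈ 0.796; return loss ≈ 1.98 dB

|Γ| = (S − 1)/(S + 1) = (8.79 − 1)/(8.79 + 1) = 7.79/9.79
RL = −20·log₁₀|Γ| = −20·log₁₀(0.796)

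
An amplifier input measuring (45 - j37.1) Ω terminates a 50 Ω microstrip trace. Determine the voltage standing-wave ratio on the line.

Γ = (Z_L − Z_0)/(Z_L + Z_0) = (-5 − j37.1)/(95 − j37.1)
|Γ| = 37.4/102 = 0.367
VSWR = (1 + |Γ|)/(1 − |Γ|) = 1.37/0.633

VSWR ≈ 2.16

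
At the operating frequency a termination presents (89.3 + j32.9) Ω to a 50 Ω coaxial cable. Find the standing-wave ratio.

VSWR ≈ 2.12

Γ = (Z_L − Z_0)/(Z_L + Z_0) = (39.3 + j32.9)/(139.3 + j32.9)
|Γ| = 51.3/143 = 0.358
VSWR = (1 + |Γ|)/(1 − |Γ|) = 1.36/0.642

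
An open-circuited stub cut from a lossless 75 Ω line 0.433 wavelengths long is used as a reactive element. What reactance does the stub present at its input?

βl = 2π × 0.433 = 156°
tan(βl) = -0.448
For an open-circuited stub, Z_in = −jZ_0·cot(βl) = −jZ_0/tan(βl)

X_in ≈ 168 Ω (inductive)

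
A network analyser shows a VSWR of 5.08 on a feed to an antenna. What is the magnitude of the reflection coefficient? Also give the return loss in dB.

|Γ| ≈ 0.671; return loss ≈ 3.46 dB

|Γ| = (S − 1)/(S + 1) = (5.08 − 1)/(5.08 + 1) = 4.08/6.08
RL = −20·log₁₀|Γ| = −20·log₁₀(0.671)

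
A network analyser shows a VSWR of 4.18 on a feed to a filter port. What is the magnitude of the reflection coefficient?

|Γ| ≈ 0.614

|Γ| = (S − 1)/(S + 1) = (4.18 − 1)/(4.18 + 1) = 3.18/5.18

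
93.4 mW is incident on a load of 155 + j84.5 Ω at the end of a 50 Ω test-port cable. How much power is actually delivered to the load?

P_delivered ≈ 58.9 mW

|Γ| = |(105 + j84.5)/(205 + j84.5)| = 0.608
|Γ|² = 0.369
P_refl = |Γ|²·P_inc = 34.5 mW, P_del = (1 − |Γ|²)·P_inc = 58.9 mW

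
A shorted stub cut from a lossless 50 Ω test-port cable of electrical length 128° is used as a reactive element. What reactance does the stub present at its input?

tan(βl) = -1.28
For a shorted stub, Z_in = jZ_0·tan(βl)

X_in ≈ -64 Ω (capacitive)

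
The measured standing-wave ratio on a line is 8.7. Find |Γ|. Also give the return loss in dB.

|Γ| ≈ 0.794; return loss ≈ 2.01 dB

|Γ| = (S − 1)/(S + 1) = (8.7 − 1)/(8.7 + 1) = 7.7/9.7
RL = −20·log₁₀|Γ| = −20·log₁₀(0.794)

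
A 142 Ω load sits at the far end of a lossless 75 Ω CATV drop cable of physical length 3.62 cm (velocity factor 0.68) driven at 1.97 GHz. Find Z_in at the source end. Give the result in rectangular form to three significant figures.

λ = v/f = 0.68·c / 1.97 GHz = 0.104 m
βl = 2π·l/λ = 2π × 0.35 = 126°
tan(βl) = tan(126°) = -1.38
Z_in = Z_0·(Z_L + jZ_0·tanβl)/(Z_0 + jZ_L·tanβl)
     = 75·(142 − j104)/(75 − j197)

Z_in ≈ 52.6 + j34.1 Ω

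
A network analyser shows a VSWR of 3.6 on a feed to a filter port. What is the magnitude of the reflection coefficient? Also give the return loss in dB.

|Γ| ≈ 0.565; return loss ≈ 4.96 dB

|Γ| = (S − 1)/(S + 1) = (3.6 − 1)/(3.6 + 1) = 2.6/4.6
RL = −20·log₁₀|Γ| = −20·log₁₀(0.565)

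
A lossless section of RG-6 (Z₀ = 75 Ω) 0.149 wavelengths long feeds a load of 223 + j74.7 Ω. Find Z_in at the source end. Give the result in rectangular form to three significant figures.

Z_in ≈ 38.6 − j58.6 Ω

βl = 2π × 0.149 = 53.6°
tan(βl) = tan(53.6°) = 1.36
Z_in = Z_0·(Z_L + jZ_0·tanβl)/(Z_0 + jZ_L·tanβl)
     = 75·(223 + j177)/(-26.5 + j303)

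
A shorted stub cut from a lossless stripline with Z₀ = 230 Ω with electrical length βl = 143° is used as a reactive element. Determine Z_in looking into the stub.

Z_in ≈ −j173 Ω

tan(βl) = -0.754
For a shorted stub, Z_in = jZ_0·tan(βl)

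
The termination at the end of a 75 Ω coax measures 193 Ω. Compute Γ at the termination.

Γ = 0.44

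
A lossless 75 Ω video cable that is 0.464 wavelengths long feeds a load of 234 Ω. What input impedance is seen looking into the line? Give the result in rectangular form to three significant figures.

βl = 2π × 0.464 = 167°
tan(βl) = tan(167°) = -0.23
Z_in = Z_0·(Z_L + jZ_0·tanβl)/(Z_0 + jZ_L·tanβl)
     = 75·(234 − j17.3)/(75 − j53.9)

Z_in ≈ 163 + j99.5 Ω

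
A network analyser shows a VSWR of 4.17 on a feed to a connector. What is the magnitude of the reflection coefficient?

|Γ| ≈ 0.613

|Γ| = (S − 1)/(S + 1) = (4.17 − 1)/(4.17 + 1) = 3.17/5.17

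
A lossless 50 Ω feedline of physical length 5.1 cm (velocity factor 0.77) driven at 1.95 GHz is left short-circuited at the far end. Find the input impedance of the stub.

λ = v/f = 0.77·c / 1.95 GHz = 0.118 m
βl = 2π·l/λ = 2π × 0.431 = 155°
tan(βl) = -0.467
For a short-circuited stub, Z_in = jZ_0·tan(βl)

Z_in ≈ −j23.3 Ω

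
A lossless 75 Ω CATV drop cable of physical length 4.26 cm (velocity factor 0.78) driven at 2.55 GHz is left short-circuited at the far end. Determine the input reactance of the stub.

X_in ≈ -17.1 Ω (capacitive)

λ = v/f = 0.78·c / 2.55 GHz = 0.0918 m
βl = 2π·l/λ = 2π × 0.464 = 167°
tan(βl) = -0.229
For a short-circuited stub, Z_in = jZ_0·tan(βl)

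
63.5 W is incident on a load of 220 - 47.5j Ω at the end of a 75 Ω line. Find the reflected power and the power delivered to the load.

P_reflected ≈ 16.6 W; P_delivered ≈ 46.9 W

|Γ| = |(145 − j47.5)/(295 − j47.5)| = 0.511
|Γ|² = 0.261
P_refl = |Γ|²·P_inc = 16.6 W, P_del = (1 − |Γ|²)·P_inc = 46.9 W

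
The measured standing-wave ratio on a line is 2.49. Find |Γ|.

|Γ| = (S − 1)/(S + 1) = (2.49 − 1)/(2.49 + 1) = 1.49/3.49

|Γ| ≈ 0.427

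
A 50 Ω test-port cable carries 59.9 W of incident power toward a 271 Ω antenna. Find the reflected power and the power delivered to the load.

P_reflected ≈ 28.4 W; P_delivered ≈ 31.5 W

Γ = (271 − 50)/(271 + 50) = 0.688
|Γ|² = 0.474
P_refl = |Γ|²·P_inc = 28.4 W, P_del = (1 − |Γ|²)·P_inc = 31.5 W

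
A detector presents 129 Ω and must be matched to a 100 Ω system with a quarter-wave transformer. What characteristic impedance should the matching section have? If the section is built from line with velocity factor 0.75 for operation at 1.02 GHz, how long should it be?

Z_qwt ≈ 114 Ω; length ≈ 5.51 cm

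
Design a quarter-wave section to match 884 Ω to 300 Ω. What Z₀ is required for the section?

Z_qwt ≈ 515 Ω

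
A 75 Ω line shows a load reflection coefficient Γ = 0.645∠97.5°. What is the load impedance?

Z_L ≈ 27.6 + j60.5 Ω

Z_L = Z_0·(1 + Γ)/(1 − Γ) = 75·(0.916 + j0.639)/(1.08 − j0.639)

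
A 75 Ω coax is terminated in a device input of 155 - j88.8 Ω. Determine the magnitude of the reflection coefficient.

|Γ| ≈ 0.485

Γ = (Z_L − Z_0)/(Z_L + Z_0) = (80 − j88.8)/(230 − j88.8)
|Γ| = 120/247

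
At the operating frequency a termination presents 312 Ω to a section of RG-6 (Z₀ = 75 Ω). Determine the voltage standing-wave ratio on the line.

VSWR ≈ 4.16

Γ = (312 − 75)/(312 + 75) = 0.612
VSWR = (1 + 0.612)/(1 − 0.612)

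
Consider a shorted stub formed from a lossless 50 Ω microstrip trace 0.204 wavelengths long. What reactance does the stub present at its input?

X_in ≈ 168 Ω (inductive)

βl = 2π × 0.204 = 73.4°
tan(βl) = 3.36
For a shorted stub, Z_in = jZ_0·tan(βl)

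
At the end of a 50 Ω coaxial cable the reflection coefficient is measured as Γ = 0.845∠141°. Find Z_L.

Z_L ≈ 4.72 + j17.6 Ω

Z_L = Z_0·(1 + Γ)/(1 − Γ) = 50·(0.343 + j0.532)/(1.66 − j0.532)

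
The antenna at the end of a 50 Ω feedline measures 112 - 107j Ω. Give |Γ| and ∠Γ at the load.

Γ = (Z_L − Z_0)/(Z_L + Z_0) = (62 − j107)/(162 − j107)
|Γ| = 124/194 = 0.637

Γ ≈ 0.637 ∠ -26.5°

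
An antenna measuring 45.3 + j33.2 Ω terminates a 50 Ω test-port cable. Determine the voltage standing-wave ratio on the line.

VSWR ≈ 2

Γ = (Z_L − Z_0)/(Z_L + Z_0) = (-4.7 + j33.2)/(95.3 + j33.2)
|Γ| = 33.5/101 = 0.332
VSWR = (1 + |Γ|)/(1 − |Γ|) = 1.33/0.668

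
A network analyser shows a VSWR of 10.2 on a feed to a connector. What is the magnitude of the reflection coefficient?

|Γ| = (S − 1)/(S + 1) = (10.2 − 1)/(10.2 + 1) = 9.2/11.2

|Γ| ≈ 0.821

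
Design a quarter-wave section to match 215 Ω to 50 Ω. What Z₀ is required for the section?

Z_qwt = √(Z_0·R_L) = √(50 × 215) = √10750

Z_qwt ≈ 104 Ω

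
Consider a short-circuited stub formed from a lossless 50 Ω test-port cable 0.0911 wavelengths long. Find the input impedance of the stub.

Z_in ≈ +j32.2 Ω

βl = 2π × 0.0911 = 32.8°
tan(βl) = 0.644
For a short-circuited stub, Z_in = jZ_0·tan(βl)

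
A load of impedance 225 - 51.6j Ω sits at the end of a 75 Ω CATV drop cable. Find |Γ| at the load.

|Γ| ≈ 0.521

Γ = (Z_L − Z_0)/(Z_L + Z_0) = (150 − j51.6)/(300 − j51.6)
|Γ| = 159/304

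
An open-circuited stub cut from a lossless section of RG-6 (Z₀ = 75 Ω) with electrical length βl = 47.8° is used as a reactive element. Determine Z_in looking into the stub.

Z_in ≈ −j68 Ω

tan(βl) = 1.1
For an open-circuited stub, Z_in = −jZ_0·cot(βl) = −jZ_0/tan(βl)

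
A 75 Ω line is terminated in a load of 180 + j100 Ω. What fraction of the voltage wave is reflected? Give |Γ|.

|Γ| ≈ 0.529

Γ = (Z_L − Z_0)/(Z_L + Z_0) = (105 + j100)/(255 + j100)
|Γ| = 145/274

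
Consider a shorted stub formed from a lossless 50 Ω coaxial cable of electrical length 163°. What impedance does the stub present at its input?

tan(βl) = -0.306
For a shorted stub, Z_in = jZ_0·tan(βl)

Z_in ≈ −j15.3 Ω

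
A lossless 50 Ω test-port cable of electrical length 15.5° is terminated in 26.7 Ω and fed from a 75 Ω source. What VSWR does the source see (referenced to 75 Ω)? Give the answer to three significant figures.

tan(βl) = 0.277
Z_in = Z_0·(Z_L + jZ_0·tanβl)/(Z_0 + jZ_L·tanβl) = 28.1 + j9.7 Ω
Γ_s = (Z_in − Z_s)/(Z_in + Z_s) = (-46.9 + j9.7)/(103 + j9.7), |Γ_s| = 0.462
VSWR = (1 + |Γ_s|)/(1 − |Γ_s|)

VSWR ≈ 2.72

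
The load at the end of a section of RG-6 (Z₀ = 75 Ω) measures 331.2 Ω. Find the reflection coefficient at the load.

Γ = 0.631

Γ = (Z_L − Z_0)/(Z_L + Z_0) = (331.2 − 75)/(331.2 + 75) = 256.2/406.2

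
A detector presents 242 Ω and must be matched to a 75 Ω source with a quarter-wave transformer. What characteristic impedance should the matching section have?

Z_qwt ≈ 135 Ω

Z_qwt = √(Z_0·R_L) = √(75 × 242) = √18150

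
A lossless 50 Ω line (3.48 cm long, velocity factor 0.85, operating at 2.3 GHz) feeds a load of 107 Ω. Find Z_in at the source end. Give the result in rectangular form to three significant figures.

Z_in ≈ 26.5 + j16 Ω

λ = v/f = 0.85·c / 2.3 GHz = 0.111 m
βl = 2π·l/λ = 2π × 0.314 = 113°
tan(βl) = tan(113°) = -2.36
Z_in = Z_0·(Z_L + jZ_0·tanβl)/(Z_0 + jZ_L·tanβl)
     = 50·(107 − j118)/(50 − j252)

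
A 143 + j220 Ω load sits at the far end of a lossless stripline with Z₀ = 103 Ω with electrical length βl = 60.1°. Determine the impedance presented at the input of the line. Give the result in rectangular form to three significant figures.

tan(βl) = tan(60.1°) = 1.74
Z_in = Z_0·(Z_L + jZ_0·tanβl)/(Z_0 + jZ_L·tanβl)
     = 103·(143 + j399)/(-280 + j249)

Z_in ≈ 43.6 − j108 Ω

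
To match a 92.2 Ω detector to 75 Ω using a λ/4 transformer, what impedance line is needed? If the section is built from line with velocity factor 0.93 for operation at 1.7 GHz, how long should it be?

Z_qwt = √(Z_0·R_L) = √(75 × 92.2) = √6915
λ = 0.93·c/f = 0.164 m, so l = λ/4 = 0.041 m

Z_qwt ≈ 83.2 Ω; length ≈ 4.1 cm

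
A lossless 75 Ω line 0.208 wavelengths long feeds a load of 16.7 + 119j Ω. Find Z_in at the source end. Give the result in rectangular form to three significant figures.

Z_in ≈ 10.1 − j79.7 Ω

βl = 2π × 0.208 = 74.9°
tan(βl) = tan(74.9°) = 3.7
Z_in = Z_0·(Z_L + jZ_0·tanβl)/(Z_0 + jZ_L·tanβl)
     = 75·(16.7 + j397)/(-365 + j61.8)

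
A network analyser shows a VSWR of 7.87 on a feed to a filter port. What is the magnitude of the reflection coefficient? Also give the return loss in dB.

|Γ| = (S − 1)/(S + 1) = (7.87 − 1)/(7.87 + 1) = 6.87/8.87
RL = −20·log₁₀|Γ| = −20·log₁₀(0.775)

|Γ| ≈ 0.775; return loss ≈ 2.22 dB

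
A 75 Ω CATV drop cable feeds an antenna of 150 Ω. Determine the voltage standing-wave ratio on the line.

For a purely resistive load, VSWR = R_L/Z_0 or Z_0/R_L (whichever > 1) = 150/75

VSWR ≈ 2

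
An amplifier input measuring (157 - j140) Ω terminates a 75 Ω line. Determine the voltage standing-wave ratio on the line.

Γ = (Z_L − Z_0)/(Z_L + Z_0) = (82 − j140)/(232 − j140)
|Γ| = 162/271 = 0.599
VSWR = (1 + |Γ|)/(1 − |Γ|) = 1.6/0.401

VSWR ≈ 3.98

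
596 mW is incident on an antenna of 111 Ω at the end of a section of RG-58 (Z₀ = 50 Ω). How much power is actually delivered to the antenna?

Γ = (111 − 50)/(111 + 50) = 0.379
|Γ|² = 0.144
P_refl = |Γ|²·P_inc = 85.6 mW, P_del = (1 − |Γ|²)·P_inc = 510 mW

P_delivered ≈ 510 mW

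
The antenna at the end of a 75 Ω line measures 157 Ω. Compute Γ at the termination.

Γ = 0.353

Γ = (Z_L − Z_0)/(Z_L + Z_0) = (157 − 75)/(157 + 75) = 82/232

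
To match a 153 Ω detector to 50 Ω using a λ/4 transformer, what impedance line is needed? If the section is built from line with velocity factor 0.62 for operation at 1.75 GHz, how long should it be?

Z_qwt ≈ 87.5 Ω; length ≈ 2.66 cm

Z_qwt = √(Z_0·R_L) = √(50 × 153) = √7650
λ = 0.62·c/f = 0.106 m, so l = λ/4 = 0.0266 m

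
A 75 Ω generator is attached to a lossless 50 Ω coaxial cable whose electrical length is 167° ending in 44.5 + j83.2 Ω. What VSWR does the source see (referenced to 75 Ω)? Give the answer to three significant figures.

VSWR ≈ 4.96

tan(βl) = -0.231
Z_in = Z_0·(Z_L + jZ_0·tanβl)/(Z_0 + jZ_L·tanβl) = 23.9 + j55.3 Ω
Γ_s = (Z_in − Z_s)/(Z_in + Z_s) = (-51.1 + j55.3)/(98.9 + j55.3), |Γ_s| = 0.664
VSWR = (1 + |Γ_s|)/(1 − |Γ_s|)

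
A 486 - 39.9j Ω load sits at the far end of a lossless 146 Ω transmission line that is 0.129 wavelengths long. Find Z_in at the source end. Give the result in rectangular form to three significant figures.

Z_in ≈ 73.6 − j112 Ω

βl = 2π × 0.129 = 46.4°
tan(βl) = tan(46.4°) = 1.05
Z_in = Z_0·(Z_L + jZ_0·tanβl)/(Z_0 + jZ_L·tanβl)
     = 146·(486 + j114)/(188 + j511)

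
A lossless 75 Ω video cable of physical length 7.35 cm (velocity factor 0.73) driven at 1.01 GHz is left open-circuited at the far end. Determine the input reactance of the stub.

X_in ≈ 46.9 Ω (inductive)

λ = v/f = 0.73·c / 1.01 GHz = 0.217 m
βl = 2π·l/λ = 2π × 0.339 = 122°
tan(βl) = -1.6
For an open-circuited stub, Z_in = −jZ_0·cot(βl) = −jZ_0/tan(βl)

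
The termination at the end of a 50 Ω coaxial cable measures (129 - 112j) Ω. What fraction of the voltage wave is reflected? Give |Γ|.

|Γ| ≈ 0.649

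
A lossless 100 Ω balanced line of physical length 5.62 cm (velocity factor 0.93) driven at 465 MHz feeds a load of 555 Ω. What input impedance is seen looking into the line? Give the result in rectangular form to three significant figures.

λ = v/f = 0.93·c / 465 MHz = 0.6 m
βl = 2π·l/λ = 2π × 0.0937 = 33.7°
tan(βl) = tan(33.7°) = 0.667
Z_in = Z_0·(Z_L + jZ_0·tanβl)/(Z_0 + jZ_L·tanβl)
     = 100·(555 + j66.7)/(100 + j370)

Z_in ≈ 54.5 − j135 Ω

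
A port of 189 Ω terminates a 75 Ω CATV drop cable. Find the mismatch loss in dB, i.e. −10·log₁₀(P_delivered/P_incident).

mismatch loss ≈ 0.896 dB

Γ = (189 − 75)/(189 + 75) = 0.432
|Γ|² = 0.186, so P_del/P_inc = 1 − |Γ|² = 0.814
ML = −10·log₁₀(1 − |Γ|²)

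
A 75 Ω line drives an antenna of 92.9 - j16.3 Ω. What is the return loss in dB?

Γ = (17.9 − j16.3)/(167.9 − j16.3), |Γ| = 0.144
RL = −20·log₁₀|Γ| = −20·log₁₀(0.144)

RL ≈ 16.9 dB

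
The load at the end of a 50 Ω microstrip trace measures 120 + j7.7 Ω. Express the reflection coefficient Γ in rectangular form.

Γ ≈ 0.413 + j0.0266

Γ = (Z_L − Z_0)/(Z_L + Z_0) = (70 + j7.7)/(170 + j7.7)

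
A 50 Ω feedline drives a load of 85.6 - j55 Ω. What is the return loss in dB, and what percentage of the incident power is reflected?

Γ = (35.6 − j55)/(135.6 − j55), |Γ| = 0.448
RL = −20·log₁₀(0.448) = 6.98 dB
P_refl/P_inc = |Γ|² = 0.2

RL ≈ 6.98 dB; 20% of incident power reflected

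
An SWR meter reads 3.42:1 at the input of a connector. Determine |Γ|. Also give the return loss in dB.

|Γ| ≈ 0.548; return loss ≈ 5.23 dB

|Γ| = (S − 1)/(S + 1) = (3.42 − 1)/(3.42 + 1) = 2.42/4.42
RL = −20·log₁₀|Γ| = −20·log₁₀(0.548)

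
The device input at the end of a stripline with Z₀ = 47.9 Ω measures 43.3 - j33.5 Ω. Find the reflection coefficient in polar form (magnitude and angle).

Γ ≈ 0.348 ∠ -77.6°

Γ = (Z_L − Z_0)/(Z_L + Z_0) = (-4.6 − j33.5)/(91.2 − j33.5)
|Γ| = 33.8/97.2 = 0.348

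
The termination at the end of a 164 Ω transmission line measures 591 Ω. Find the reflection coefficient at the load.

Γ = (Z_L − Z_0)/(Z_L + Z_0) = (591 − 164)/(591 + 164) = 427/755

Γ = 0.566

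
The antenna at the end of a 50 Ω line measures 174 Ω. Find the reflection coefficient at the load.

Γ = 0.554

Γ = (Z_L − Z_0)/(Z_L + Z_0) = (174 − 50)/(174 + 50) = 124/224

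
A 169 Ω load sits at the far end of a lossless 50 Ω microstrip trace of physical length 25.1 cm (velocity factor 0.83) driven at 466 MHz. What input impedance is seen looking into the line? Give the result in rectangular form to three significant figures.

Z_in ≈ 123 + j70.5 Ω

λ = v/f = 0.83·c / 466 MHz = 0.534 m
βl = 2π·l/λ = 2π × 0.47 = 169°
tan(βl) = tan(169°) = -0.192
Z_in = Z_0·(Z_L + jZ_0·tanβl)/(Z_0 + jZ_L·tanβl)
     = 50·(169 − j9.62)/(50 − j32.5)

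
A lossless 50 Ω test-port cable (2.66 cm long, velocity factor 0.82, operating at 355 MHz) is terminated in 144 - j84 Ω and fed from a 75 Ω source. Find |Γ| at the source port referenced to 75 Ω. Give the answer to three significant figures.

λ = v/f = 0.82·c / 355 MHz = 0.693 m
βl = 2π·l/λ = 2π × 0.0384 = 13.8°
tan(βl) = 0.246
Z_in = Z_0·(Z_L + jZ_0·tanβl)/(Z_0 + jZ_L·tanβl) = 61.1 − j81.4 Ω
Γ_s = (Z_in − Z_s)/(Z_in + Z_s) = (-13.9 − j81.4)/(136 − j81.4), |Γ_s| = 0.521

|Γ| ≈ 0.521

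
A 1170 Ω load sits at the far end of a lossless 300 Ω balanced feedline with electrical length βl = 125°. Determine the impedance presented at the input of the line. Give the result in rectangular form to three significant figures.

Z_in ≈ 111 + j190 Ω

tan(βl) = tan(125°) = -1.43
Z_in = Z_0·(Z_L + jZ_0·tanβl)/(Z_0 + jZ_L·tanβl)
     = 300·(1170 − j428)/(300 − j1670)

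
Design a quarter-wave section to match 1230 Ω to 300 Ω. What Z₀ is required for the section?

Z_qwt ≈ 607 Ω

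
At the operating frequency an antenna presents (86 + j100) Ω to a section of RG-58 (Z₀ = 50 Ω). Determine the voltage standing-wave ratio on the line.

VSWR ≈ 4.4

Γ = (Z_L − Z_0)/(Z_L + Z_0) = (36 + j100)/(136 + j100)
|Γ| = 106/169 = 0.63
VSWR = (1 + |Γ|)/(1 − |Γ|) = 1.63/0.37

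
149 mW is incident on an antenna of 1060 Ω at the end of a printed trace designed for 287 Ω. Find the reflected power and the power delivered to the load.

Γ = (1060 − 287)/(1060 + 287) = 0.574
|Γ|² = 0.329
P_refl = |Γ|²·P_inc = 49.1 mW, P_del = (1 − |Γ|²)·P_inc = 99.9 mW

P_reflected ≈ 49.1 mW; P_delivered ≈ 99.9 mW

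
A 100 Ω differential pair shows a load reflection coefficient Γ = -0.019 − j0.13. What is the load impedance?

Z_L = Z_0·(1 + Γ)/(1 − Γ) = 100·(0.981 − j0.13)/(1.02 + j0.13)

Z_L ≈ 93.1 − j24.6 Ω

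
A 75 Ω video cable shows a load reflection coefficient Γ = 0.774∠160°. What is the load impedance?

Z_L = Z_0·(1 + Γ)/(1 − Γ) = 75·(0.273 + j0.265)/(1.73 − j0.265)

Z_L ≈ 9.85 + j13 Ω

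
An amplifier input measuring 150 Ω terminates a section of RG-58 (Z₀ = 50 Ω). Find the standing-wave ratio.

VSWR ≈ 3

Γ = (150 − 50)/(150 + 50) = 0.5
VSWR = (1 + 0.5)/(1 − 0.5)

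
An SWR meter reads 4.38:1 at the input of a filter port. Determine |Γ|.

|Γ| ≈ 0.628

|Γ| = (S − 1)/(S + 1) = (4.38 − 1)/(4.38 + 1) = 3.38/5.38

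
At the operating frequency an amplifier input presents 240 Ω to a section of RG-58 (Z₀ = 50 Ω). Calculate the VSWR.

VSWR ≈ 4.8

Γ = (240 − 50)/(240 + 50) = 0.655
VSWR = (1 + 0.655)/(1 − 0.655)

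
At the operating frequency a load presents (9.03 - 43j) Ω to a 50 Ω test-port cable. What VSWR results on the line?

VSWR ≈ 9.71

Γ = (Z_L − Z_0)/(Z_L + Z_0) = (-40.97 − j43)/(59.03 − j43)
|Γ| = 59.4/73 = 0.813
VSWR = (1 + |Γ|)/(1 − |Γ|) = 1.81/0.187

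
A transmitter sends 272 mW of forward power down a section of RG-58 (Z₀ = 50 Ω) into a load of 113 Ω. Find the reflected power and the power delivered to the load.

P_reflected ≈ 40.6 mW; P_delivered ≈ 231 mW

Γ = (113 − 50)/(113 + 50) = 0.387
|Γ|² = 0.149
P_refl = |Γ|²·P_inc = 40.6 mW, P_del = (1 − |Γ|²)·P_inc = 231 mW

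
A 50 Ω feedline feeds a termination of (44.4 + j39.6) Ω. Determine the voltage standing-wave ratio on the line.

VSWR ≈ 2.28

Γ = (Z_L − Z_0)/(Z_L + Z_0) = (-5.6 + j39.6)/(94.4 + j39.6)
|Γ| = 40/102 = 0.391
VSWR = (1 + |Γ|)/(1 − |Γ|) = 1.39/0.609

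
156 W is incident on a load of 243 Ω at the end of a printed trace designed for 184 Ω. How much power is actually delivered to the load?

P_delivered ≈ 153 W

Γ = (243 − 184)/(243 + 184) = 0.138
|Γ|² = 0.0191
P_refl = |Γ|²·P_inc = 2.98 W, P_del = (1 − |Γ|²)·P_inc = 153 W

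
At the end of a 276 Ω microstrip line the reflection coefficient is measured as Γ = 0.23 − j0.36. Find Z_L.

Z_L ≈ 312 − j275 Ω

Z_L = Z_0·(1 + Γ)/(1 − Γ) = 276·(1.23 − j0.36)/(0.77 + j0.36)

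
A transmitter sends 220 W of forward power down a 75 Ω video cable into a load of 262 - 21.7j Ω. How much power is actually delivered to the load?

P_delivered ≈ 152 W

|Γ| = |(187 − j21.7)/(337 − j21.7)| = 0.557
|Γ|² = 0.311
P_refl = |Γ|²·P_inc = 68.4 W, P_del = (1 − |Γ|²)·P_inc = 152 W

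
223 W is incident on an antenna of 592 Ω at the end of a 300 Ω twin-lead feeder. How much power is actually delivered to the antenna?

Γ = (592 − 300)/(592 + 300) = 0.327
|Γ|² = 0.107
P_refl = |Γ|²·P_inc = 23.9 W, P_del = (1 − |Γ|²)·P_inc = 199 W

P_delivered ≈ 199 W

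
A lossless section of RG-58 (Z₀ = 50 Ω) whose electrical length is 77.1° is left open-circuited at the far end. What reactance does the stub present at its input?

X_in ≈ -11.5 Ω (capacitive)

tan(βl) = 4.37
For an open-circuited stub, Z_in = −jZ_0·cot(βl) = −jZ_0/tan(βl)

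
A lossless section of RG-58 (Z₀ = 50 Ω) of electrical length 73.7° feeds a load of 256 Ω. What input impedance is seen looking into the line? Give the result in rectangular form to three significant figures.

Z_in ≈ 10.6 − j14 Ω

tan(βl) = tan(73.7°) = 3.42
Z_in = Z_0·(Z_L + jZ_0·tanβl)/(Z_0 + jZ_L·tanβl)
     = 50·(256 + j171)/(50 + j875)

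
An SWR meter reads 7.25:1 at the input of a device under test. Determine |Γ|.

|Γ| ≈ 0.758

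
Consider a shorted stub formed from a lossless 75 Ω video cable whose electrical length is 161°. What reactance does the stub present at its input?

tan(βl) = -0.344
For a shorted stub, Z_in = jZ_0·tan(βl)

X_in ≈ -25.8 Ω (capacitive)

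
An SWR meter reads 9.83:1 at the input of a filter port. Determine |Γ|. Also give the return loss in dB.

|Γ| = (S − 1)/(S + 1) = (9.83 − 1)/(9.83 + 1) = 8.83/10.8
RL = −20·log₁₀|Γ| = −20·log₁₀(0.815)

|Γ| ≈ 0.815; return loss ≈ 1.77 dB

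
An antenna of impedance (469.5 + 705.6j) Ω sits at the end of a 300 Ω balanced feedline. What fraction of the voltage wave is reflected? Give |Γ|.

|Γ| ≈ 0.695

Γ = (Z_L − Z_0)/(Z_L + Z_0) = (169.5 + j705.6)/(769.5 + j705.6)
|Γ| = 726/1040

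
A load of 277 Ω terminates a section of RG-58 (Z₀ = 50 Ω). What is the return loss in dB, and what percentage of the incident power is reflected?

Γ = (277 − 50)/(277 + 50) = 0.694
RL = −20·log₁₀(0.694) = 3.17 dB
P_refl/P_inc = |Γ|² = 0.482

RL ≈ 3.17 dB; 48.2% of incident power reflected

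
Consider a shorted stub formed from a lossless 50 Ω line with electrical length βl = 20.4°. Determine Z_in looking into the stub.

Z_in ≈ +j18.6 Ω

tan(βl) = 0.372
For a shorted stub, Z_in = jZ_0·tan(βl)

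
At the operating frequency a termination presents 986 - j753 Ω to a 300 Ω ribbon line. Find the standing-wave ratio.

VSWR ≈ 5.32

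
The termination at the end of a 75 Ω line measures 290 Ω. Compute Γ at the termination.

Γ = 0.589

Γ = (Z_L − Z_0)/(Z_L + Z_0) = (290 − 75)/(290 + 75) = 215/365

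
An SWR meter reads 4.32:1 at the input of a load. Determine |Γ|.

|Γ| = (S − 1)/(S + 1) = (4.32 − 1)/(4.32 + 1) = 3.32/5.32

|Γ| ≈ 0.624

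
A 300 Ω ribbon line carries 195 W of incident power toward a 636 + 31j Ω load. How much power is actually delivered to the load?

|Γ| = |(336 + j31)/(936 + j31)| = 0.36
|Γ|² = 0.13
P_refl = |Γ|²·P_inc = 25.3 W, P_del = (1 − |Γ|²)·P_inc = 170 W

P_delivered ≈ 170 W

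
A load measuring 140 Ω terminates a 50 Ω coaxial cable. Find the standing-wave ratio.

Γ = (140 − 50)/(140 + 50) = 0.474
VSWR = (1 + 0.474)/(1 − 0.474)

VSWR ≈ 2.8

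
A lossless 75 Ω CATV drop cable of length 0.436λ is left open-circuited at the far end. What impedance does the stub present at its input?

βl = 2π × 0.436 = 157°
tan(βl) = -0.425
For an open-circuited stub, Z_in = −jZ_0·cot(βl) = −jZ_0/tan(βl)

Z_in ≈ +j176 Ω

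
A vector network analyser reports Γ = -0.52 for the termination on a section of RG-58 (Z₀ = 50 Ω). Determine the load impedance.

Z_L ≈ 15.8 Ω

Z_L = Z_0·(1 + Γ)/(1 − Γ) = 50·(0.48)/(1.52)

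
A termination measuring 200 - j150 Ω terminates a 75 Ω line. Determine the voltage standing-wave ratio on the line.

Γ = (Z_L − Z_0)/(Z_L + Z_0) = (125 − j150)/(275 − j150)
|Γ| = 195/313 = 0.623
VSWR = (1 + |Γ|)/(1 − |Γ|) = 1.62/0.377

VSWR ≈ 4.31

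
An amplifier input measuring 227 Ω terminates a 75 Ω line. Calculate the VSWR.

VSWR ≈ 3.03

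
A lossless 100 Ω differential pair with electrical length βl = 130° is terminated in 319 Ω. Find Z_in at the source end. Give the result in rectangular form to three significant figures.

Z_in ≈ 50 + j70.8 Ω

tan(βl) = tan(130°) = -1.19
Z_in = Z_0·(Z_L + jZ_0·tanβl)/(Z_0 + jZ_L·tanβl)
     = 100·(319 − j119)/(100 − j380)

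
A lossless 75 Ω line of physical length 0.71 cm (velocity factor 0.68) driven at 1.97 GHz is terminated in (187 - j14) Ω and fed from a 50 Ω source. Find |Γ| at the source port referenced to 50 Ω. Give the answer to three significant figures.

λ = v/f = 0.68·c / 1.97 GHz = 0.104 m
βl = 2π·l/λ = 2π × 0.0686 = 24.7°
tan(βl) = 0.46
Z_in = Z_0·(Z_L + jZ_0·tanβl)/(Z_0 + jZ_L·tanβl) = 90.9 − j77.1 Ω
Γ_s = (Z_in − Z_s)/(Z_in + Z_s) = (40.9 − j77.1)/(141 − j77.1), |Γ_s| = 0.543

|Γ| ≈ 0.543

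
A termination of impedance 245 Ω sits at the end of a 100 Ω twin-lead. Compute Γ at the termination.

Γ = 0.42

Γ = (Z_L − Z_0)/(Z_L + Z_0) = (245 − 100)/(245 + 100) = 145/345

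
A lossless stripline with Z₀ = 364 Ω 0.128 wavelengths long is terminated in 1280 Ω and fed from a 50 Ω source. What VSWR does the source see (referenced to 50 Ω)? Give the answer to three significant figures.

βl = 2π × 0.128 = 46.1°
tan(βl) = 1.04
Z_in = Z_0·(Z_L + jZ_0·tanβl)/(Z_0 + jZ_L·tanβl) = 186 − j300 Ω
Γ_s = (Z_in − Z_s)/(Z_in + Z_s) = (136 − j300)/(236 − j300), |Γ_s| = 0.863
VSWR = (1 + |Γ_s|)/(1 − |Γ_s|)

VSWR ≈ 13.6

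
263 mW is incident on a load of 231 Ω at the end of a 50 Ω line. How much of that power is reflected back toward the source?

Γ = (231 − 50)/(231 + 50) = 0.644
|Γ|² = 0.415
P_refl = |Γ|²·P_inc = 109 mW, P_del = (1 − |Γ|²)·P_inc = 154 mW

P_reflected ≈ 109 mW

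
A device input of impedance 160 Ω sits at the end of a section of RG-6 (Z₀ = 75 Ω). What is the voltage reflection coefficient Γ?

Γ = (Z_L − Z_0)/(Z_L + Z_0) = (160 − 75)/(160 + 75) = 85/235

Γ = 0.362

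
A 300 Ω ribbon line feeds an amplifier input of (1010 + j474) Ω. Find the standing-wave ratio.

VSWR ≈ 4.17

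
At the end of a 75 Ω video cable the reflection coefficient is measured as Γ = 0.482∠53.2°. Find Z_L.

Z_L ≈ 87.9 + j88.4 Ω

Z_L = Z_0·(1 + Γ)/(1 − Γ) = 75·(1.29 + j0.386)/(0.711 − j0.386)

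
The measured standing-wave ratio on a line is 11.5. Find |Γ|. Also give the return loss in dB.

|Γ| ≈ 0.84; return loss ≈ 1.51 dB

|Γ| = (S − 1)/(S + 1) = (11.5 − 1)/(11.5 + 1) = 10.5/12.5
RL = −20·log₁₀|Γ| = −20·log₁₀(0.84)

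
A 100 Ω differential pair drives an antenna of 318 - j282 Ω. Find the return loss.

Γ = (218 − j282)/(418 − j282), |Γ| = 0.707
RL = −20·log₁₀|Γ| = −20·log₁₀(0.707)

RL ≈ 3.01 dB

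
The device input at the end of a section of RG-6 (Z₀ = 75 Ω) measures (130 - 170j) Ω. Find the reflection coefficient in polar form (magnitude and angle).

Γ = (Z_L − Z_0)/(Z_L + Z_0) = (55 − j170)/(205 − j170)
|Γ| = 179/266 = 0.671

Γ ≈ 0.671 ∠ -32.4°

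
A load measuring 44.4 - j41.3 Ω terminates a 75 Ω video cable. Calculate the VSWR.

Γ = (Z_L − Z_0)/(Z_L + Z_0) = (-30.6 − j41.3)/(119.4 − j41.3)
|Γ| = 51.4/126 = 0.407
VSWR = (1 + |Γ|)/(1 − |Γ|) = 1.41/0.593

VSWR ≈ 2.37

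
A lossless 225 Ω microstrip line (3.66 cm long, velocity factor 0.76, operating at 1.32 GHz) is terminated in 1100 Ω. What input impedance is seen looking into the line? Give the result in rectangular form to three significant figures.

λ = v/f = 0.76·c / 1.32 GHz = 0.173 m
βl = 2π·l/λ = 2π × 0.212 = 76.3°
tan(βl) = tan(76.3°) = 4.1
Z_in = Z_0·(Z_L + jZ_0·tanβl)/(Z_0 + jZ_L·tanβl)
     = 225·(1100 + j922)/(225 + j4510)

Z_in ≈ 48.6 − j52.5 Ω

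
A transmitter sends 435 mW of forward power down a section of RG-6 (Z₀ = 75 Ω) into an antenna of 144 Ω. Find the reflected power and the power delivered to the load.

P_reflected ≈ 43.2 mW; P_delivered ≈ 392 mW

Γ = (144 − 75)/(144 + 75) = 0.315
|Γ|² = 0.0993
P_refl = |Γ|²·P_inc = 43.2 mW, P_del = (1 − |Γ|²)·P_inc = 392 mW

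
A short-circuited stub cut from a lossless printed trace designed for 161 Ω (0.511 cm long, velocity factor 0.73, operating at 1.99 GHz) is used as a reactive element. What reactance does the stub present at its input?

X_in ≈ 48.4 Ω (inductive)

λ = v/f = 0.73·c / 1.99 GHz = 0.11 m
βl = 2π·l/λ = 2π × 0.0464 = 16.7°
tan(βl) = 0.3
For a short-circuited stub, Z_in = jZ_0·tan(βl)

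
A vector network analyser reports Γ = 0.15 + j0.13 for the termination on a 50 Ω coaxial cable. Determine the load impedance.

Z_L = Z_0·(1 + Γ)/(1 − Γ) = 50·(1.15 + j0.13)/(0.85 − j0.13)

Z_L ≈ 65 + j17.6 Ω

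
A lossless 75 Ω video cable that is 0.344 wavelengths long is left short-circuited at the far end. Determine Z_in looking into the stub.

Z_in ≈ −j112 Ω

βl = 2π × 0.344 = 124°
tan(βl) = -1.49
For a short-circuited stub, Z_in = jZ_0·tan(βl)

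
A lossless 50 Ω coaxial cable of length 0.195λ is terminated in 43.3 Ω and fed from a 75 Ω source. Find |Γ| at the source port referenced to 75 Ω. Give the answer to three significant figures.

|Γ| ≈ 0.153

βl = 2π × 0.195 = 70.2°
tan(βl) = 2.78
Z_in = Z_0·(Z_L + jZ_0·tanβl)/(Z_0 + jZ_L·tanβl) = 55.6 + j5.12 Ω
Γ_s = (Z_in − Z_s)/(Z_in + Z_s) = (-19.4 + j5.12)/(131 + j5.12), |Γ_s| = 0.153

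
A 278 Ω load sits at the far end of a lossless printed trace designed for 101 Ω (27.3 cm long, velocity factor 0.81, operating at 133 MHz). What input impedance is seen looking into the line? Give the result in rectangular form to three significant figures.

Z_in ≈ 52.6 − j59.9 Ω

λ = v/f = 0.81·c / 133 MHz = 1.83 m
βl = 2π·l/λ = 2π × 0.149 = 53.8°
tan(βl) = tan(53.8°) = 1.37
Z_in = Z_0·(Z_L + jZ_0·tanβl)/(Z_0 + jZ_L·tanβl)
     = 101·(278 + j138)/(101 + j380)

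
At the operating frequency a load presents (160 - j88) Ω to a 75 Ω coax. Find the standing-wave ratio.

VSWR ≈ 2.9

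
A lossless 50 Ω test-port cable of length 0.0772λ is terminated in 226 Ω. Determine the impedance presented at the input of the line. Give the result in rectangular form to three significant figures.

βl = 2π × 0.0772 = 27.8°
tan(βl) = tan(27.8°) = 0.527
Z_in = Z_0·(Z_L + jZ_0·tanβl)/(Z_0 + jZ_L·tanβl)
     = 50·(226 + j26.4)/(50 + j119)

Z_in ≈ 43.3 − j76.7 Ω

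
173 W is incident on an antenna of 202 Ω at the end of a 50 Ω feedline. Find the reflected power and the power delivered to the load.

P_reflected ≈ 62.9 W; P_delivered ≈ 110 W

Γ = (202 − 50)/(202 + 50) = 0.603
|Γ|² = 0.364
P_refl = |Γ|²·P_inc = 62.9 W, P_del = (1 − |Γ|²)·P_inc = 110 W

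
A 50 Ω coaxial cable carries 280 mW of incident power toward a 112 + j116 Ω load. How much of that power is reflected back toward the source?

P_reflected ≈ 122 mW

|Γ| = |(62 + j116)/(162 + j116)| = 0.66
|Γ|² = 0.436
P_refl = |Γ|²·P_inc = 122 mW, P_del = (1 − |Γ|²)·P_inc = 158 mW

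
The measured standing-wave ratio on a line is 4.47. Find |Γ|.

|Γ| ≈ 0.634

|Γ| = (S − 1)/(S + 1) = (4.47 − 1)/(4.47 + 1) = 3.47/5.47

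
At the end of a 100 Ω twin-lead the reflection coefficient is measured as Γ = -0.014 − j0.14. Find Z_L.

Z_L = Z_0·(1 + Γ)/(1 − Γ) = 100·(0.986 − j0.14)/(1.01 + j0.14)

Z_L ≈ 93.5 − j26.7 Ω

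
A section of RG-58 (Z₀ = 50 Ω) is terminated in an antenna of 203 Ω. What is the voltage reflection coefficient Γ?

Γ = (Z_L − Z_0)/(Z_L + Z_0) = (203 − 50)/(203 + 50) = 153/253

Γ = 0.605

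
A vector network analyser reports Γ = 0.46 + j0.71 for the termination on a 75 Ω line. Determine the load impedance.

Z_L = Z_0·(1 + Γ)/(1 − Γ) = 75·(1.46 + j0.71)/(0.54 − j0.71)

Z_L ≈ 26.8 + j134 Ω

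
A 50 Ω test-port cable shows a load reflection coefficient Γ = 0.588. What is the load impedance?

Z_L = Z_0·(1 + Γ)/(1 − Γ) = 50·(1.59)/(0.412)

Z_L ≈ 193 Ω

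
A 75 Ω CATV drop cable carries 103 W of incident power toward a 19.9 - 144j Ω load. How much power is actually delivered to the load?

|Γ| = |(-55.1 − j144)/(94.9 − j144)| = 0.894
|Γ|² = 0.799
P_refl = |Γ|²·P_inc = 82.3 W, P_del = (1 − |Γ|²)·P_inc = 20.7 W

P_delivered ≈ 20.7 W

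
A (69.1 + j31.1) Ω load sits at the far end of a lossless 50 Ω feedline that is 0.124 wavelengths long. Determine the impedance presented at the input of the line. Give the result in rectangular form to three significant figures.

βl = 2π × 0.124 = 44.6°
tan(βl) = tan(44.6°) = 0.988
Z_in = Z_0·(Z_L + jZ_0·tanβl)/(Z_0 + jZ_L·tanβl)
     = 50·(69.1 + j80.5)/(19.3 + j68.2)

Z_in ≈ 67.9 − j31.5 Ω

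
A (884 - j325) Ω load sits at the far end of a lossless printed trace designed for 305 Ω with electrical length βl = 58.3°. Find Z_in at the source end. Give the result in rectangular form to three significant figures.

Z_in ≈ 109 − j125 Ω

tan(βl) = tan(58.3°) = 1.62
Z_in = Z_0·(Z_L + jZ_0·tanβl)/(Z_0 + jZ_L·tanβl)
     = 305·(884 + j169)/(831 + j1430)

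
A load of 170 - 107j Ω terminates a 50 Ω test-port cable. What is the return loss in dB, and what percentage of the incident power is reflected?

Γ = (120 − j107)/(220 − j107), |Γ| = 0.657
RL = −20·log₁₀(0.657) = 3.65 dB
P_refl/P_inc = |Γ|² = 0.432

RL ≈ 3.65 dB; 43.2% of incident power reflected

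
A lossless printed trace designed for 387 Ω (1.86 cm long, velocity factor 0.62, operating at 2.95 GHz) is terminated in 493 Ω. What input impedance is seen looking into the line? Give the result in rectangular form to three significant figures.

λ = v/f = 0.62·c / 2.95 GHz = 0.0631 m
βl = 2π·l/λ = 2π × 0.295 = 106°
tan(βl) = tan(106°) = -3.44
Z_in = Z_0·(Z_L + jZ_0·tanβl)/(Z_0 + jZ_L·tanβl)
     = 387·(493 − j1330)/(387 − j1700)

Z_in ≈ 313 + j41 Ω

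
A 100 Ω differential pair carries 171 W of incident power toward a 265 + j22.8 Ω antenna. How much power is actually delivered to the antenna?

|Γ| = |(165 + j22.8)/(365 + j22.8)| = 0.455
|Γ|² = 0.207
P_refl = |Γ|²·P_inc = 35.5 W, P_del = (1 − |Γ|²)·P_inc = 136 W

P_delivered ≈ 136 W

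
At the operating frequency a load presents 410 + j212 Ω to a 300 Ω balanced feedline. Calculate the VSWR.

VSWR ≈ 1.95

Γ = (Z_L − Z_0)/(Z_L + Z_0) = (110 + j212)/(710 + j212)
|Γ| = 239/741 = 0.322
VSWR = (1 + |Γ|)/(1 − |Γ|) = 1.32/0.678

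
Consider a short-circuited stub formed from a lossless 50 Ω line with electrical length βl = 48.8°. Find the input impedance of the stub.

Z_in ≈ +j57.1 Ω

tan(βl) = 1.14
For a short-circuited stub, Z_in = jZ_0·tan(βl)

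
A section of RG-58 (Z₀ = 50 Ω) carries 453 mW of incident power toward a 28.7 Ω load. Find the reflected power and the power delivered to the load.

Γ = (28.7 − 50)/(28.7 + 50) = -0.271
|Γ|² = 0.0733
P_refl = |Γ|²·P_inc = 33.2 mW, P_del = (1 − |Γ|²)·P_inc = 420 mW

P_reflected ≈ 33.2 mW; P_delivered ≈ 420 mW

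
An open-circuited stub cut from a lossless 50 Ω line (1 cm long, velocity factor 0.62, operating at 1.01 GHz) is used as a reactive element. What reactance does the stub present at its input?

X_in ≈ -141 Ω (capacitive)

λ = v/f = 0.62·c / 1.01 GHz = 0.184 m
βl = 2π·l/λ = 2π × 0.0543 = 19.5°
tan(βl) = 0.355
For an open-circuited stub, Z_in = −jZ_0·cot(βl) = −jZ_0/tan(βl)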